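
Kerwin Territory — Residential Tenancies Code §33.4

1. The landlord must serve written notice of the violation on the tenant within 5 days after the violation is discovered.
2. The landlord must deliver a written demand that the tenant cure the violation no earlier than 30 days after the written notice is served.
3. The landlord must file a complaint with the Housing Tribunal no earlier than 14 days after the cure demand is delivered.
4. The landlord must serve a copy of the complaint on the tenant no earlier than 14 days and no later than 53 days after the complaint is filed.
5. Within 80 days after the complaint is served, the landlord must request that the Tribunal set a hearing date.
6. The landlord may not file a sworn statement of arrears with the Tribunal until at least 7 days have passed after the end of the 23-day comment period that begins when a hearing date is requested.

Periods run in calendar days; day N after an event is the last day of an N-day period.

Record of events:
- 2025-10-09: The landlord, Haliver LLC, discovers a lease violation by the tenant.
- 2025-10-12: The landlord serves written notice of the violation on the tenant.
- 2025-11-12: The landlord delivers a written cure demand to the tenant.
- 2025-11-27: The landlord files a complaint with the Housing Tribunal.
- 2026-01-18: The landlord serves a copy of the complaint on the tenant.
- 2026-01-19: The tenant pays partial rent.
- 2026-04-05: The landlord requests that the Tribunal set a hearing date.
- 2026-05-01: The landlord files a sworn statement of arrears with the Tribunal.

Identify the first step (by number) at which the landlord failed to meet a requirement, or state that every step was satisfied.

Step 6

Step 1: 5 days after 2025-10-09 (when the violation is discovered) is 2025-10-14; done 2025-10-12 — timely.
Step 2: the earliest permitted date is 30 days after 2025-10-12 (when the written notice is served), i.e. 2025-11-11; 2025-11-12 is on or after that date.
Step 3: the earliest permitted date is 14 days after 2025-11-12 (when the cure demand is delivered), i.e. 2025-11-26; done 2025-11-27 — permitted.
Step 4: the window is 14–53 days after 2025-11-27 (when the complaint is filed), so 2025-12-11 through 2026-01-19; 2026-01-18 falls inside that range.
Step 5: 80 days after 2026-01-18 (when the complaint is served) is 2026-04-08; done 2026-04-05 — timely.
Step 6: the earliest permitted date is 7 days after 2026-04-28 (end of the 23-day comment period, which began when a hearing date is requested on 2026-04-05), i.e. 2026-05-05; 2026-05-01 is 4 days before the earliest permitted date.
The procedure was therefore not followed at step 6.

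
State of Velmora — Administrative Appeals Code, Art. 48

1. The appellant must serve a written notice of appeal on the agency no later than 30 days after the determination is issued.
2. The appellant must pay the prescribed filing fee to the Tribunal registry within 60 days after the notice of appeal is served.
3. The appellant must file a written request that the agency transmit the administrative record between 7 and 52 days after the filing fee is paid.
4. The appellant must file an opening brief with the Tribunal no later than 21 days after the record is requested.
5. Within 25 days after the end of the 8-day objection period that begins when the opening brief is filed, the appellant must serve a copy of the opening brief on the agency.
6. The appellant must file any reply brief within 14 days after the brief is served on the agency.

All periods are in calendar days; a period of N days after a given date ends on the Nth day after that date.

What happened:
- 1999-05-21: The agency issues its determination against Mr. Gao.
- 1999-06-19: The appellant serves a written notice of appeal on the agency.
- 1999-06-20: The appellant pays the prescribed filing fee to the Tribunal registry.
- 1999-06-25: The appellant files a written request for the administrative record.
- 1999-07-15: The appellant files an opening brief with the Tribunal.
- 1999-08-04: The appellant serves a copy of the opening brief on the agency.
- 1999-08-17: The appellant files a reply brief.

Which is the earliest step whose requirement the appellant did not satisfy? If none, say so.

Step 1 — counting 30 days from 1999-05-21 (when the determination is issued) gives a deadline of 1999-06-20; 1999-06-19 is within that limit.
Step 2 — counting 60 days from 1999-06-19 (when the notice of appeal is served) gives a deadline of 1999-08-18; done 1999-06-20 — timely.
Step 3 — 7 and 52 days from 1999-06-20 (when the filing fee is paid) are 1999-06-27 and 1999-08-11 respectively; 1999-06-25 is 2 days too early.
Later steps need not be reached.

Step 3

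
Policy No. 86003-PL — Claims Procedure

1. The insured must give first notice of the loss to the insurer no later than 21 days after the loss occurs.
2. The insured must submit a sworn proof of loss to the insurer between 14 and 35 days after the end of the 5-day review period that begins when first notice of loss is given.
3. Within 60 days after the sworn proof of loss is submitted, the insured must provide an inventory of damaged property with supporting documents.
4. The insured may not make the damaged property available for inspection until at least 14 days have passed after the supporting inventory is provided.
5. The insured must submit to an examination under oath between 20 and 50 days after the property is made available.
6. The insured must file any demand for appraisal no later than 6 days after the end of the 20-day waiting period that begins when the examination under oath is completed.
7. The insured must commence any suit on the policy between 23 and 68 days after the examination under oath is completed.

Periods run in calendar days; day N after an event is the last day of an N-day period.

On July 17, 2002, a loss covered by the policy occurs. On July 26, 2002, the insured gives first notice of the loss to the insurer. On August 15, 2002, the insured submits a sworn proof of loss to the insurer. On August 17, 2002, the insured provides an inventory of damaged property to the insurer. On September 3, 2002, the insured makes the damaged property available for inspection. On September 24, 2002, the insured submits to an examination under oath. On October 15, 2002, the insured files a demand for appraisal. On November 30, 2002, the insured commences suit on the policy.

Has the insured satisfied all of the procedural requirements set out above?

Step 1: 21 days after July 17, 2002 (when the loss occurs) is August 7, 2002; completed July 26, 2002, before the deadline.
Step 2: the window is 14–35 days after July 31, 2002 (end of the 5-day review period, which began when first notice of loss is given on July 26, 2002), so August 14, 2002 through September 4, 2002; done August 15, 2002 — within the window.
Step 3: 60 days after August 15, 2002 (when the sworn proof of loss is submitted) is October 14, 2002; done August 17, 2002 — timely.
Step 4: the earliest permitted date is 14 days after August 17, 2002 (when the supporting inventory is provided), i.e. August 31, 2002; done September 3, 2002, after the minimum wait.
Step 5: the window is 20–50 days after September 3, 2002 (when the property is made available), so September 23, 2002 through October 23, 2002; done September 24, 2002 — within the window.
Step 6: 6 days after October 14, 2002 (end of the 20-day waiting period, which began when the examination under oath is completed on September 24, 2002) is October 20, 2002; completed October 15, 2002, before the deadline.
Step 7: the window is 23–68 days after September 24, 2002 (when the examination under oath is completed), so October 17, 2002 through December 1, 2002; November 30, 2002 falls inside that range.

Yes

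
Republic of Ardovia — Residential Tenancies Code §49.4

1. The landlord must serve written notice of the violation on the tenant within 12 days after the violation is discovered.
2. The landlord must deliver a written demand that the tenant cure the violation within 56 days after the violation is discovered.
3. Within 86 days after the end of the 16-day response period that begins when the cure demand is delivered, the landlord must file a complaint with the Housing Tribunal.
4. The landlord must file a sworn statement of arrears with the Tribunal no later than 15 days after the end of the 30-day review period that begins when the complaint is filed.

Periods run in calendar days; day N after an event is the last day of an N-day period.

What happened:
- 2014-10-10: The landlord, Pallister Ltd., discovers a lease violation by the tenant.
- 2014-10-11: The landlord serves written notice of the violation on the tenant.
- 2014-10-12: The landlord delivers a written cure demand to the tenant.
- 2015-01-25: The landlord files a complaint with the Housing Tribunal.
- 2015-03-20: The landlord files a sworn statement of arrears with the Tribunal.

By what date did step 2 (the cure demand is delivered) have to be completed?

Step 2 runs from 2014-10-10, when the violation is discovered. 56 days after 2014-10-10 is 2014-12-05.

2014-12-05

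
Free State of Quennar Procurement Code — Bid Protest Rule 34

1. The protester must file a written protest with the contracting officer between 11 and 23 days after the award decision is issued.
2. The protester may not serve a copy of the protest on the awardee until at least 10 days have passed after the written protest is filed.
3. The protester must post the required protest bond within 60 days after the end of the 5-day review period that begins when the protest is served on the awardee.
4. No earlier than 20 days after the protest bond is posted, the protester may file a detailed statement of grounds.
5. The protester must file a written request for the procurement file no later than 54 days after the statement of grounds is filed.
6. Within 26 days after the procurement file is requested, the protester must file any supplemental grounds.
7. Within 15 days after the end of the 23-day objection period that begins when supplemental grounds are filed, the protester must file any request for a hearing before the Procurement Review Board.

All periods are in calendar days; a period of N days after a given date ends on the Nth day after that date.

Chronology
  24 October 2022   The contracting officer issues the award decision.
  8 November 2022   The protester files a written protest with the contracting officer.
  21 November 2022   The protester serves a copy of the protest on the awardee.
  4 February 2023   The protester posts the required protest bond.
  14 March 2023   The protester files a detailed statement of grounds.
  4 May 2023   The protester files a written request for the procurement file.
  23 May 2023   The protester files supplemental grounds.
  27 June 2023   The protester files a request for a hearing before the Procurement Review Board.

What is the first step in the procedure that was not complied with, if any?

Step 1: the window is 11–23 days after 24 October 2022 (when the award decision is issued), so 4 November 2022 through 16 November 2022; done 8 November 2022, which is between those dates.
Step 2: the earliest permitted date is 10 days after 8 November 2022 (when the written protest is filed), i.e. 18 November 2022; 21 November 2022 is on or after that date.
Step 3: 60 days after 26 November 2022 (end of the 5-day review period, which began when the protest is served on the awardee on 21 November 2022) is 25 January 2023; not done until 4 February 2023, 10 days after the deadline.

Step 3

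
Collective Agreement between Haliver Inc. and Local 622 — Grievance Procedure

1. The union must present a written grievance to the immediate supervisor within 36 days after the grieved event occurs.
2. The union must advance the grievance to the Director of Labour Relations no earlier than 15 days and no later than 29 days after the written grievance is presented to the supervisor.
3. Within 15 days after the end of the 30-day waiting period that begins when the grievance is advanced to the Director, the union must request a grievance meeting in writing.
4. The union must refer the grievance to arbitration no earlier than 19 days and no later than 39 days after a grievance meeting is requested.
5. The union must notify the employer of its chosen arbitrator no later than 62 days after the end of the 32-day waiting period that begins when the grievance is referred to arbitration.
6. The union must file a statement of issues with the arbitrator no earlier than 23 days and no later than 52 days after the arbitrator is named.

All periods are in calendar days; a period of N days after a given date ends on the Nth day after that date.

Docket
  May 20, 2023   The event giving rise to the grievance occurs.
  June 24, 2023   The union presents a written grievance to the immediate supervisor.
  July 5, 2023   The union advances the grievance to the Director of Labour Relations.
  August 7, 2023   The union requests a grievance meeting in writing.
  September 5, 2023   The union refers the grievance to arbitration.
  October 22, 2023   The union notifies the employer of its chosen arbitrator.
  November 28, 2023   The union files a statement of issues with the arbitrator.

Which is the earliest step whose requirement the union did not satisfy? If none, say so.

Step 2

Step 1 — counting 36 days from May 20, 2023 (when the grieved event occurs) gives a deadline of June 25, 2023; completed June 24, 2023, before the deadline.
Step 2 — 15 and 29 days from June 24, 2023 (when the written grievance is presented to the supervisor) are July 9, 2023 and July 23, 2023 respectively; done July 5, 2023 — 4 days before the window opened.
The analysis stops there.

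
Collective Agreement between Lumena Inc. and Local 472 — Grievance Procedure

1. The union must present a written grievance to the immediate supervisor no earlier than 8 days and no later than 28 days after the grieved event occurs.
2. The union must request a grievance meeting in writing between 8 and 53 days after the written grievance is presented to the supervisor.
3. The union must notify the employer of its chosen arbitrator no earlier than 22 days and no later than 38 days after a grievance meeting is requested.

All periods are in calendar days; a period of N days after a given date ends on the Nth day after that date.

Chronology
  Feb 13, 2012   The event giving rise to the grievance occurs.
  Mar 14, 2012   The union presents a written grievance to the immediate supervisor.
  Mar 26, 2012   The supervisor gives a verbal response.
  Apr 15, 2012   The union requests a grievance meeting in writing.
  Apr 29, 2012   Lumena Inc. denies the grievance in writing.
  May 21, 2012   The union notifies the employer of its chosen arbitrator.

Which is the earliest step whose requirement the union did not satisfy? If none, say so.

Step 1

(1) the permitted window runs from Feb 13, 2012 + 8 = Feb 21, 2012 to Feb 13, 2012 + 28 = Mar 12, 2012; Mar 14, 2012 is 2 days past the end of the window.
Later steps need not be reached.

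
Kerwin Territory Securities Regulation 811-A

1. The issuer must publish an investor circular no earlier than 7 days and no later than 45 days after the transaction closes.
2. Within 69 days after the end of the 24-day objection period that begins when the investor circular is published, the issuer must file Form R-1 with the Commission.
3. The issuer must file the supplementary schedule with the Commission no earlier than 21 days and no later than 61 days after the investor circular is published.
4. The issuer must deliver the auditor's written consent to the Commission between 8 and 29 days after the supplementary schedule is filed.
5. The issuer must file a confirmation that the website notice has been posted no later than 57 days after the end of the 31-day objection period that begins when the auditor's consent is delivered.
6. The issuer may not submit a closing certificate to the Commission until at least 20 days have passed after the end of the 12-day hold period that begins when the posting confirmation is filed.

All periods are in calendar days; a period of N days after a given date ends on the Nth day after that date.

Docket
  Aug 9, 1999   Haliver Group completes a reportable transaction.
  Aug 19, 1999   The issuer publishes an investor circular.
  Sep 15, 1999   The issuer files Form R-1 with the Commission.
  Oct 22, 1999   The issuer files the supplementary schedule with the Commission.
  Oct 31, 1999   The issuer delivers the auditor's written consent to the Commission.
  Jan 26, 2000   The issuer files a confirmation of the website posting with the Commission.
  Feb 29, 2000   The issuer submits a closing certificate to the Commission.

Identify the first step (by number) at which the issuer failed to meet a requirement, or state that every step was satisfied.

Step 3

(1) the permitted window runs from Aug 9, 1999 + 7 = Aug 16, 1999 to Aug 9, 1999 + 45 = Sep 23, 1999; done Aug 19, 1999 — within the window.
(2) due by Sep 12, 1999 + 69 days = Nov 20, 1999; done Sep 15, 1999 — timely.
(3) the permitted window runs from Aug 19, 1999 + 21 = Sep 9, 1999 to Aug 19, 1999 + 61 = Oct 19, 1999; done Oct 22, 1999 — 3 days after the window closed.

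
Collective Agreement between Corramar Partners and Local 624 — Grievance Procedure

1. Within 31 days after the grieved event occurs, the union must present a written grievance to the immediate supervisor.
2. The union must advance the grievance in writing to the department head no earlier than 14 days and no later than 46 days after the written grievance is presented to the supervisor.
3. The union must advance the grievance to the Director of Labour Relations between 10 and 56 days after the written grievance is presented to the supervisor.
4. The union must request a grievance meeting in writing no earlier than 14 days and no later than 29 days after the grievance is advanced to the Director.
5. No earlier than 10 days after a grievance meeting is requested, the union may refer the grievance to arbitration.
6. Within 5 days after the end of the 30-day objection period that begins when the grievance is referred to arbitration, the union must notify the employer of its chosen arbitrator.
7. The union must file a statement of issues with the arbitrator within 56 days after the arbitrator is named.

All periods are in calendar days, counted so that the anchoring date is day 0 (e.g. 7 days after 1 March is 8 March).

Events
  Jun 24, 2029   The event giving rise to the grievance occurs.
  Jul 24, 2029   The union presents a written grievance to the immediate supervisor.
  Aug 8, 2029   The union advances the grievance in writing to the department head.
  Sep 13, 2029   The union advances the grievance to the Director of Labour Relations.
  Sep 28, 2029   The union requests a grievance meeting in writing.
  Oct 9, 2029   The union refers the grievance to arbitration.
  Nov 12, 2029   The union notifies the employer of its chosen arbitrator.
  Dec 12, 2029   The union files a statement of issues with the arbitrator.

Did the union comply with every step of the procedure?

Step 1: 31 days after Jun 24, 2029 (when the grieved event occurs) is Jul 25, 2029; done Jul 24, 2029 — timely.
Step 2: the window is 14–46 days after Jul 24, 2029 (when the written grievance is presented to the supervisor), so Aug 7, 2029 through Sep 8, 2029; Aug 8, 2029 falls inside that range.
Step 3: the window is 10–56 days after Jul 24, 2029 (when the written grievance is presented to the supervisor), so Aug 3, 2029 through Sep 18, 2029; Sep 13, 2029 falls inside that range.
Step 4: the window is 14–29 days after Sep 13, 2029 (when the grievance is advanced to the Director), so Sep 27, 2029 through Oct 12, 2029; done Sep 28, 2029 — within the window.
Step 5: the earliest permitted date is 10 days after Sep 28, 2029 (when a grievance meeting is requested), i.e. Oct 8, 2029; done Oct 9, 2029 — permitted.
Step 6: 5 days after Nov 8, 2029 (end of the 30-day objection period, which began when the grievance is referred to arbitration on Oct 9, 2029) is Nov 13, 2029; Nov 12, 2029 is within that limit.
Step 7: 56 days after Nov 12, 2029 (when the arbitrator is named) is Jan 7, 2030; done Dec 12, 2029 — timely.

Yes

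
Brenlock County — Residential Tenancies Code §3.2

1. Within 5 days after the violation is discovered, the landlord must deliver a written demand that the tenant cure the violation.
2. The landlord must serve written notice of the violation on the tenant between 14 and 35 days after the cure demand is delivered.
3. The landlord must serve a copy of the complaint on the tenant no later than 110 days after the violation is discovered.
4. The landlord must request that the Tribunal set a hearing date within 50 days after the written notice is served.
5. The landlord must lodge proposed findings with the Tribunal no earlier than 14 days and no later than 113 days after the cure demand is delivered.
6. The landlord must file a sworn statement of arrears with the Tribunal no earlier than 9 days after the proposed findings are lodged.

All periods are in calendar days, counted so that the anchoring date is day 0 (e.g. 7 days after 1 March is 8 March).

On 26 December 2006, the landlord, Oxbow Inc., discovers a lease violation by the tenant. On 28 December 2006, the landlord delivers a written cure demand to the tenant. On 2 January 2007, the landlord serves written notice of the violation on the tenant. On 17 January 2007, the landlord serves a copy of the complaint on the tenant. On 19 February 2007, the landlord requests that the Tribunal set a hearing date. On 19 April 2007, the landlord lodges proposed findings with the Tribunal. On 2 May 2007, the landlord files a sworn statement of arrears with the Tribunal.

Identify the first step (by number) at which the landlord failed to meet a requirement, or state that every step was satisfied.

Step 2

Step 1 — counting 5 days from 26 December 2006 (when the violation is discovered) gives a deadline of 31 December 2006; 28 December 2006 is within that limit.
Step 2 — 14 and 35 days from 28 December 2006 (when the cure demand is delivered) are 11 January 2007 and 1 February 2007 respectively; done 2 January 2007 — 9 days before the window opened.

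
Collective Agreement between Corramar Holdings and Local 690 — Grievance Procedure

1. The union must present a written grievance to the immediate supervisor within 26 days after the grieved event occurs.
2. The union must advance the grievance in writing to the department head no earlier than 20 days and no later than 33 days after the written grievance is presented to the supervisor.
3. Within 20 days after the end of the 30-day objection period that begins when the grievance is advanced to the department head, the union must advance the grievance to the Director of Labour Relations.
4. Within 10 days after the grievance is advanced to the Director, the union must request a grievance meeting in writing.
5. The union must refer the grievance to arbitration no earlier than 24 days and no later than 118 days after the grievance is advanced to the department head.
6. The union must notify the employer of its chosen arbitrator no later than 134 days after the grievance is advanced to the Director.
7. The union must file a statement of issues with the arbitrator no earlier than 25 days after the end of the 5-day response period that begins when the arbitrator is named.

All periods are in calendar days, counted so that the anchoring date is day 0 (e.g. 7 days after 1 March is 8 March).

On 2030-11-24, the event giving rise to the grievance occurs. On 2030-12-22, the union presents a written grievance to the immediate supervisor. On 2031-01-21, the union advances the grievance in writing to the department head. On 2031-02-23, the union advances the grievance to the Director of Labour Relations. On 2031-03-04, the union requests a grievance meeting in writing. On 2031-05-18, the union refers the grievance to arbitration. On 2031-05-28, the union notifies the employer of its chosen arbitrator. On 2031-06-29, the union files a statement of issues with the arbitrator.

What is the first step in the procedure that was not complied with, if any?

Step 1

(1) due by 2030-11-24 + 26 days = 2030-12-20; done 2030-12-22 — 2 days late.
That is the first point of non-compliance.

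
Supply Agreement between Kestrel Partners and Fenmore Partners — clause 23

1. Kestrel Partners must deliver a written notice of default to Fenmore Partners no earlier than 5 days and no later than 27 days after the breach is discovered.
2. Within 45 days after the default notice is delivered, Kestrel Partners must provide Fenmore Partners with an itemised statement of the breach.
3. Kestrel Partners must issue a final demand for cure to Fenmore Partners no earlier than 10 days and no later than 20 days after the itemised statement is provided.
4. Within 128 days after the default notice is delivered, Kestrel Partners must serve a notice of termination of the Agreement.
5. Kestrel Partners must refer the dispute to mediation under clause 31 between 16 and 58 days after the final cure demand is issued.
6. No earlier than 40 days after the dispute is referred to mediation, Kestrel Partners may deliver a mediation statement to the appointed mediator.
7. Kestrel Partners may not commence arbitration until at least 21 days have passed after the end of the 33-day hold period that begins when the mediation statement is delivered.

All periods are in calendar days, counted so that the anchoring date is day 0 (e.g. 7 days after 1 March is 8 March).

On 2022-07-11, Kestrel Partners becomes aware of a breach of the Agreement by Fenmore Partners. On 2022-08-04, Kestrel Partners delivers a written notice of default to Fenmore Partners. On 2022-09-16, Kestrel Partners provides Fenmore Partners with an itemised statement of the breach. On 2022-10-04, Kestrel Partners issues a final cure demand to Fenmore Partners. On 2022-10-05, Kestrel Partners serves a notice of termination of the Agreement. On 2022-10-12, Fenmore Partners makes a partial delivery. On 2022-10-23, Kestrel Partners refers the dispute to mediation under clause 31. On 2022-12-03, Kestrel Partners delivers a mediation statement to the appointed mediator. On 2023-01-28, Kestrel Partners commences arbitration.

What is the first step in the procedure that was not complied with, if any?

None — every step was satisfied

(1) the permitted window runs from 2022-07-11 + 5 = 2022-07-16 to 2022-07-11 + 27 = 2022-08-07; 2022-08-04 falls inside that range.
(2) due by 2022-08-04 + 45 days = 2022-09-18; 2022-09-16 is within that limit.
(3) the permitted window runs from 2022-09-16 + 10 = 2022-09-26 to 2022-09-16 + 20 = 2022-10-06; 2022-10-04 falls inside that range.
(4) due by 2022-08-04 + 128 days = 2022-12-10; completed 2022-10-05, before the deadline.
(5) the permitted window runs from 2022-10-04 + 16 = 2022-10-20 to 2022-10-04 + 58 = 2022-12-01; done 2022-10-23, which is between those dates.
(6) permitted from 2022-10-23 + 40 days = 2022-12-02 onward; 2022-12-03 is on or after that date.
(7) permitted from 2023-01-05 + 21 days = 2023-01-26 onward; done 2023-01-28, after the minimum wait.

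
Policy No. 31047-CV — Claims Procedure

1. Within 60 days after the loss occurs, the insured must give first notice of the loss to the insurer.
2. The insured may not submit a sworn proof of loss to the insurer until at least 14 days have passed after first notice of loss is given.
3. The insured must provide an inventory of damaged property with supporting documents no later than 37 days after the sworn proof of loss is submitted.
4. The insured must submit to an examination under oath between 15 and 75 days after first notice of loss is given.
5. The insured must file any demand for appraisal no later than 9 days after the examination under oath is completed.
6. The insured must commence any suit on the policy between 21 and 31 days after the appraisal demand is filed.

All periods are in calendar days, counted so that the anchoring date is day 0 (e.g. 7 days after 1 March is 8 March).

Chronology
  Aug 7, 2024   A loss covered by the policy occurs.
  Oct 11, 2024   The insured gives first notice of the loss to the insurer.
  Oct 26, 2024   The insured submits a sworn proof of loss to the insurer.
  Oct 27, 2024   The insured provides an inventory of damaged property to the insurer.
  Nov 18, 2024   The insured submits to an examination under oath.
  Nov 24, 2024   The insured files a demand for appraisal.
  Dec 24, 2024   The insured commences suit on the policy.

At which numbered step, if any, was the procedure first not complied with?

Step 1

Step 1: 60 days after Aug 7, 2024 (when the loss occurs) is Oct 6, 2024; not done until Oct 11, 2024, 5 days after the deadline.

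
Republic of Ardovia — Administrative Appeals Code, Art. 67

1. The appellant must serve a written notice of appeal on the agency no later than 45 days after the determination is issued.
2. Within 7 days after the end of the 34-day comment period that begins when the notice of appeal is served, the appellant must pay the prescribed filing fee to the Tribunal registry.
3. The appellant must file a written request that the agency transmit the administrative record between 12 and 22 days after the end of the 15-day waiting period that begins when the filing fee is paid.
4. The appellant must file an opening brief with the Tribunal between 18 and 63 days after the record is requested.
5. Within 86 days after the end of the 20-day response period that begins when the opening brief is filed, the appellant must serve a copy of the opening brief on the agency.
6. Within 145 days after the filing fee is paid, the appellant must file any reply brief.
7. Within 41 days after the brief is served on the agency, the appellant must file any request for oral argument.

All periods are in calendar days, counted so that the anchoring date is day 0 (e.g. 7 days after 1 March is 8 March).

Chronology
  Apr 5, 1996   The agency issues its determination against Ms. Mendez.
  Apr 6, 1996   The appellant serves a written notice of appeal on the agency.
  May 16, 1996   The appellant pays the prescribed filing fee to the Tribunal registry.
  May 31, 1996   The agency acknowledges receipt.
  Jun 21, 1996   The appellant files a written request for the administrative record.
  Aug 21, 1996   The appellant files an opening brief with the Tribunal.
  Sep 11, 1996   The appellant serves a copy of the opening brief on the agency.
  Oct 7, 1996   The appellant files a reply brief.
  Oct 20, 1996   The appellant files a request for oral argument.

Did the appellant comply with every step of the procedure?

Yes

Step 1: 45 days after Apr 5, 1996 (when the determination is issued) is May 20, 1996; done Apr 6, 1996 — timely.
Step 2: 7 days after May 10, 1996 (end of the 34-day comment period, which began when the notice of appeal is served on Apr 6, 1996) is May 17, 1996; done May 16, 1996 — timely.
Step 3: the window is 12–22 days after May 31, 1996 (end of the 15-day waiting period, which began when the filing fee is paid on May 16, 1996), so Jun 12, 1996 through Jun 22, 1996; Jun 21, 1996 falls inside that range.
Step 4: the window is 18–63 days after Jun 21, 1996 (when the record is requested), so Jul 9, 1996 through Aug 23, 1996; Aug 21, 1996 falls inside that range.
Step 5: 86 days after Sep 10, 1996 (end of the 20-day response period, which began when the opening brief is filed on Aug 21, 1996) is Dec 5, 1996; completed Sep 11, 1996, before the deadline.
Step 6: 145 days after May 16, 1996 (when the filing fee is paid) is Oct 8, 1996; completed Oct 7, 1996, before the deadline.
Step 7: 41 days after Sep 11, 1996 (when the brief is served on the agency) is Oct 22, 1996; Oct 20, 1996 is within that limit.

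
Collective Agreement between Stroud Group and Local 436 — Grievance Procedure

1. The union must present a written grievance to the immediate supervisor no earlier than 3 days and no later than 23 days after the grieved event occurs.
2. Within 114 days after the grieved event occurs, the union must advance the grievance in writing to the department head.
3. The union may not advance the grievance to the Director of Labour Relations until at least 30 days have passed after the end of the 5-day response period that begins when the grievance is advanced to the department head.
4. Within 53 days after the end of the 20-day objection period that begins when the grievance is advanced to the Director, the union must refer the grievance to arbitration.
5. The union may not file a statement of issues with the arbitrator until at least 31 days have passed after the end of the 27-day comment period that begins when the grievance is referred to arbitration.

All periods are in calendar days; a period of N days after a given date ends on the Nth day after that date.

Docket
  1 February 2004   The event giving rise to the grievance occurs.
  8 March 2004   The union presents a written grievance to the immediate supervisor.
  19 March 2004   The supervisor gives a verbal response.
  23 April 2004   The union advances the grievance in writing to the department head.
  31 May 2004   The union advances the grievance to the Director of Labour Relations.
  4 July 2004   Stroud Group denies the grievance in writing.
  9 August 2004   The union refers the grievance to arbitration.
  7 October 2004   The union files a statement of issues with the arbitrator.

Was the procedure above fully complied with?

No

(1) the permitted window runs from 1 February 2004 + 3 = 4 February 2004 to 1 February 2004 + 23 = 24 February 2004; done 8 March 2004 — 13 days after the window closed.
The analysis stops there.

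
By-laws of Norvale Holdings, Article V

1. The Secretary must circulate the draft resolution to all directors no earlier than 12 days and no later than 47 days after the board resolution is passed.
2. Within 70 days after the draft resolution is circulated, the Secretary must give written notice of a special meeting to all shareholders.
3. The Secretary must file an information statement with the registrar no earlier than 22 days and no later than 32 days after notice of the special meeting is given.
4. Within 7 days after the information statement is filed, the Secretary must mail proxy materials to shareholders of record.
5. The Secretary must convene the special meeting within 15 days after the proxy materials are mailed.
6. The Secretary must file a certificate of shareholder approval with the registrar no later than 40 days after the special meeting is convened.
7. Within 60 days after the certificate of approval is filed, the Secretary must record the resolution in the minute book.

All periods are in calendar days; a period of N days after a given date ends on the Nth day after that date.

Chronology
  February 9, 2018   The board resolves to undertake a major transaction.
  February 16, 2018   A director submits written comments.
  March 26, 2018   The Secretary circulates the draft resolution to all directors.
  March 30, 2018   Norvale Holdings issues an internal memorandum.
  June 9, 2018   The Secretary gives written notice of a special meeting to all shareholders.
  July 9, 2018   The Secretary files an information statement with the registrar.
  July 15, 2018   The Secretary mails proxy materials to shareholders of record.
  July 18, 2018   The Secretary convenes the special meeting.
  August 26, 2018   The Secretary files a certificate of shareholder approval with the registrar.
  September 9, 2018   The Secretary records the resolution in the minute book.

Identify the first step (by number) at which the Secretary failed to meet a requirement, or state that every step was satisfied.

Step 1: the window is 12–47 days after February 9, 2018 (when the board resolution is passed), so February 21, 2018 through March 28, 2018; March 26, 2018 falls inside that range.
Step 2: 70 days after March 26, 2018 (when the draft resolution is circulated) is June 4, 2018; June 9, 2018 misses that deadline by 5 days.

Step 2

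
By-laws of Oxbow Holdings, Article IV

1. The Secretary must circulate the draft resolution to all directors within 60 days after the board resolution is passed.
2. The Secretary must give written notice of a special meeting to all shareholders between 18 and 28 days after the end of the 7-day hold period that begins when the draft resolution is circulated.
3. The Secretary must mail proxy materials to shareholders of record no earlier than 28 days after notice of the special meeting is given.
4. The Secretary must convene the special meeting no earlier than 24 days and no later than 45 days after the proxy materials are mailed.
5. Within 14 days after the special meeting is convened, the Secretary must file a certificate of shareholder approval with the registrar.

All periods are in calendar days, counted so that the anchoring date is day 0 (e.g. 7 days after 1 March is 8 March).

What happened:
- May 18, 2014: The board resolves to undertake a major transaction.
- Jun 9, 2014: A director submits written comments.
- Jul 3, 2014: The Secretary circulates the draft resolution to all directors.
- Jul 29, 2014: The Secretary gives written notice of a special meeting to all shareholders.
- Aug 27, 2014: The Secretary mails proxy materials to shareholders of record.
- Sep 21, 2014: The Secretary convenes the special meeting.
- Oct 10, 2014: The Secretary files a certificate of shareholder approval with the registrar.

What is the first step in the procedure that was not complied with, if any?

Step 5

Step 1: 60 days after May 18, 2014 (when the board resolution is passed) is Jul 17, 2014; Jul 3, 2014 is within that limit.
Step 2: the window is 18–28 days after Jul 10, 2014 (end of the 7-day hold period, which began when the draft resolution is circulated on Jul 3, 2014), so Jul 28, 2014 through Aug 7, 2014; Jul 29, 2014 falls inside that range.
Step 3: the earliest permitted date is 28 days after Jul 29, 2014 (when notice of the special meeting is given), i.e. Aug 26, 2014; Aug 27, 2014 is on or after that date.
Step 4: the window is 24–45 days after Aug 27, 2014 (when the proxy materials are mailed), so Sep 20, 2014 through Oct 11, 2014; done Sep 21, 2014, which is between those dates.
Step 5: 14 days after Sep 21, 2014 (when the special meeting is convened) is Oct 5, 2014; done Oct 10, 2014 — 5 days late.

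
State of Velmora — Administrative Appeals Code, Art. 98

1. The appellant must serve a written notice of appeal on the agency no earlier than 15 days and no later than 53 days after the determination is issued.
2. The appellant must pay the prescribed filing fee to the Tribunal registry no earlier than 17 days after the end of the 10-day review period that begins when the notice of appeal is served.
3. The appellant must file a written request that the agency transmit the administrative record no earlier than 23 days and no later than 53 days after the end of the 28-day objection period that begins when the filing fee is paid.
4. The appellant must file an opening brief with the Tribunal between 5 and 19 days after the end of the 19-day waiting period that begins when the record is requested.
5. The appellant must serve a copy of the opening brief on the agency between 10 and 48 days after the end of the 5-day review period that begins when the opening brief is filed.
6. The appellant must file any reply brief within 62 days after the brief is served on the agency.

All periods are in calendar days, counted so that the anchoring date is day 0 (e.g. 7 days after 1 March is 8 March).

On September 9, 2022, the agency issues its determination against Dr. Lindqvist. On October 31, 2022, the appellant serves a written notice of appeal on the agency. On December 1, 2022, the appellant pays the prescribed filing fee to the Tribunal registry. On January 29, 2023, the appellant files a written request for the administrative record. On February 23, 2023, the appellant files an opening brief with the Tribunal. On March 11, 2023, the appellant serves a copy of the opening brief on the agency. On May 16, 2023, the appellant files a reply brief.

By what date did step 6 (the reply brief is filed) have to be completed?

Step 6 runs from March 11, 2023, when the brief is served on the agency. 62 days after March 11, 2023 is May 12, 2023.

May 12, 2023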